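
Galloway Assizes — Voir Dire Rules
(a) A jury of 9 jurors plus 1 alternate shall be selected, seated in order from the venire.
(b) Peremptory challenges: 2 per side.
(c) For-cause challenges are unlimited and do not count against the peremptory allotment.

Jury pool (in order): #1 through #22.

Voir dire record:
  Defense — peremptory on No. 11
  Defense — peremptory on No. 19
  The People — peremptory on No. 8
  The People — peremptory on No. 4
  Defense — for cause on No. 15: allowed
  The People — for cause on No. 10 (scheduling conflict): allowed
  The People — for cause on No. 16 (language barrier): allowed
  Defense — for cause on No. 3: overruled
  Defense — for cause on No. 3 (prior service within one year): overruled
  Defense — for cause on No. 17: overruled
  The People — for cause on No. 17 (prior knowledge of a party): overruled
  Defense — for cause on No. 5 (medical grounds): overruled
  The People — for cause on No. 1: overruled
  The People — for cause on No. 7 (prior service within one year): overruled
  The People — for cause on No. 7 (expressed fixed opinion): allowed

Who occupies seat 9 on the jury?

Removed: #4, #7, #8, #10, #11, #15, #16, #19. (#1, #3, #5, #17 stay — for-cause denied.)
Seating in order: seats 1–9 → #1, #2, #3, #5, #6, #9, #12, #13, #14; alternates → #17.
So seat 9 is #14.

14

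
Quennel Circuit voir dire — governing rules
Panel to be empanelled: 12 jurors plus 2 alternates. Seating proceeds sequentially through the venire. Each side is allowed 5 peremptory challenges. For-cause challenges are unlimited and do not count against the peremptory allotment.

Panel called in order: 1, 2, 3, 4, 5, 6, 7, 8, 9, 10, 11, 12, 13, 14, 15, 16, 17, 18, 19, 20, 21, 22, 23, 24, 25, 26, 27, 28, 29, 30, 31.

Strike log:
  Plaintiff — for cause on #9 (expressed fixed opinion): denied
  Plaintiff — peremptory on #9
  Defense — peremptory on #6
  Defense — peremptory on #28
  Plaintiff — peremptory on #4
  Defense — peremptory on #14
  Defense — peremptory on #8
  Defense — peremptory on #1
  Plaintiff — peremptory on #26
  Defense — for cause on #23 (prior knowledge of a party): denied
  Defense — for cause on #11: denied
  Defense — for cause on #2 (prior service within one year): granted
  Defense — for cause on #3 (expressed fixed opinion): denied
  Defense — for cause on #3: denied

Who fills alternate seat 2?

Removed: #1, #2, #4, #6, #8, #9, #14, #26, #28. (#3, #11, #23 stay — for-cause denied.)
Filling seats in venire order through position 14: #3, #5, #7, #10, #11, #12, #13, #15, #16, #17, #18, #19, #20, #21.
So alternate 2 is #21.

21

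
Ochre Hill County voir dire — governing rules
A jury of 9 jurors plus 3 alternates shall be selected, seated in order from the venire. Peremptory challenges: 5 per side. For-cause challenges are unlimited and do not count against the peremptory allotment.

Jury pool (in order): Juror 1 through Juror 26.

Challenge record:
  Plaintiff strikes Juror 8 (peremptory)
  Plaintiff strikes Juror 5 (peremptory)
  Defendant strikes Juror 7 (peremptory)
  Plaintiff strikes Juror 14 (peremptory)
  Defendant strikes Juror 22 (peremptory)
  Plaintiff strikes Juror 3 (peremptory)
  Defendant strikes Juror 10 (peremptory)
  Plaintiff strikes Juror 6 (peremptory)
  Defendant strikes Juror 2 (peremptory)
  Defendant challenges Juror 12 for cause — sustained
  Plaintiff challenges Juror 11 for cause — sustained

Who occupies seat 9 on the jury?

19

Removed: #2, #3, #5, #6, #7, #8, #10, #11, #12, #14, #22.
Seating in order: seats 1–9 → #1, #4, #9, #13, #15, #16, #17, #18, #19; alternates → #20, #21, #23.
So seat 9 is #19.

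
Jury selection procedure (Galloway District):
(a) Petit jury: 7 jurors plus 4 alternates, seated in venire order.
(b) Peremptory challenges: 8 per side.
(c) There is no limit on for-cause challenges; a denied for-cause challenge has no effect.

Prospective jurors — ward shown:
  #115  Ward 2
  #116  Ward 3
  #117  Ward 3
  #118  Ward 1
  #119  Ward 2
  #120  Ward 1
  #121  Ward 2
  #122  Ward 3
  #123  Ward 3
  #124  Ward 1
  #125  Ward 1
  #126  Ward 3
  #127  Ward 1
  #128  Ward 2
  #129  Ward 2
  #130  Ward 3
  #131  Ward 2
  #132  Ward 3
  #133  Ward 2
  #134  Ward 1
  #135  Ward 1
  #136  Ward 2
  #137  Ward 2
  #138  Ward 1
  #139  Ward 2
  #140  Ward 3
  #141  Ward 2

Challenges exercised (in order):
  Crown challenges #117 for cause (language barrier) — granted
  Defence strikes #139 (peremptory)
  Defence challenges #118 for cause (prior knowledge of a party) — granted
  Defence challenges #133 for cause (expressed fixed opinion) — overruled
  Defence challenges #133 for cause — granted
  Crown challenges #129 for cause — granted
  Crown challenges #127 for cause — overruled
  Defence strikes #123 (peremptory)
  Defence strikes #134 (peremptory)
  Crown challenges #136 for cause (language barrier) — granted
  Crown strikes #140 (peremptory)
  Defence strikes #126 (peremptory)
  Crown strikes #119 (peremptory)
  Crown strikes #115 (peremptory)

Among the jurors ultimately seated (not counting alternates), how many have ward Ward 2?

Removed: #115, #117, #118, #119, #123, #126, #129, #133, #134, #136, #139, #140.
Seated jurors 1–7: #116, #120, #121, #122, #124, #125, #127 (alternates #128, #130, #131, #132 not counted).
Of those, in Ward 2: #121 → 1.

1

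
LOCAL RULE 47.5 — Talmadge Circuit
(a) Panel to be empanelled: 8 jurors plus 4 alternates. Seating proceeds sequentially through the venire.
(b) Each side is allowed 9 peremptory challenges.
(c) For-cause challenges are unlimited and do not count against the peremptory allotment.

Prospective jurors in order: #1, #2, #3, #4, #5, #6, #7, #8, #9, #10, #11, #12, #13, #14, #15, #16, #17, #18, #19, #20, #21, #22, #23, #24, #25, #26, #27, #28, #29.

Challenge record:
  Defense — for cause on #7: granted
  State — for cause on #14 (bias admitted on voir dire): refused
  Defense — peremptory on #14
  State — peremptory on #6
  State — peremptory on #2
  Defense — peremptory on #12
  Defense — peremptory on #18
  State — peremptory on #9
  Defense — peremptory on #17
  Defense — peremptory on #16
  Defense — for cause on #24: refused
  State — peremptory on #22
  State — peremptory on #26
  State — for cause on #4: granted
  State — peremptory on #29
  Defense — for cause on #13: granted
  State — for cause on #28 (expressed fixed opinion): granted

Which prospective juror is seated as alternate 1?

Removed: #2, #4, #6, #7, #9, #12, #13, #14, #16, #17, #18, #22, #26, #28, #29. (#24 stays — for-cause denied.)
Seating in order: seats 1–8 → #1, #3, #5, #8, #10, #11, #15, #19; alternates → #20, #21, #23, #24.
So alternate 1 is #20.

20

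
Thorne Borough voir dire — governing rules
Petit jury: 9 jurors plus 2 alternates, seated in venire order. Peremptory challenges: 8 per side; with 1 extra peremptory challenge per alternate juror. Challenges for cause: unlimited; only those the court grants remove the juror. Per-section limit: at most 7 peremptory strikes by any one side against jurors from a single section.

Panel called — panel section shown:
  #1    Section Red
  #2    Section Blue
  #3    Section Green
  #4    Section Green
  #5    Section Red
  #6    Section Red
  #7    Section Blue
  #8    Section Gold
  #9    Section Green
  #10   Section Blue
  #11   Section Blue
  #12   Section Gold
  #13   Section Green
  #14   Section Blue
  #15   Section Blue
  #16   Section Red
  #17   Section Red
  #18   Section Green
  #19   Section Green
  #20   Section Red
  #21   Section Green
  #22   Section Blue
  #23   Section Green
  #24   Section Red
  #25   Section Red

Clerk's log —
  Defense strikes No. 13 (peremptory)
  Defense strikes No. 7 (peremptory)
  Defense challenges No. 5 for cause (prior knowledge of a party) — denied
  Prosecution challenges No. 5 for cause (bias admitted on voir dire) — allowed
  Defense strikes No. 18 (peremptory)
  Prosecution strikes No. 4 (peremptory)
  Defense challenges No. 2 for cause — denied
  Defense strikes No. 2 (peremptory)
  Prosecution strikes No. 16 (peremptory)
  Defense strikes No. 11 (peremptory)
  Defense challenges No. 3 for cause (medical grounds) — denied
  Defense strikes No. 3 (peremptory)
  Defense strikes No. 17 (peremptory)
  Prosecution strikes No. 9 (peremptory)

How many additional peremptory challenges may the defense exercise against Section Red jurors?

Defense peremptories so far: #13, #7, #18, #2, #11, #3, #17 — 7 of 10 used, 3 left overall.
Against Section Red: #17 — 1 used; per-section cap 7 leaves 6.
Binding limit: min(3, 6) = 3.

3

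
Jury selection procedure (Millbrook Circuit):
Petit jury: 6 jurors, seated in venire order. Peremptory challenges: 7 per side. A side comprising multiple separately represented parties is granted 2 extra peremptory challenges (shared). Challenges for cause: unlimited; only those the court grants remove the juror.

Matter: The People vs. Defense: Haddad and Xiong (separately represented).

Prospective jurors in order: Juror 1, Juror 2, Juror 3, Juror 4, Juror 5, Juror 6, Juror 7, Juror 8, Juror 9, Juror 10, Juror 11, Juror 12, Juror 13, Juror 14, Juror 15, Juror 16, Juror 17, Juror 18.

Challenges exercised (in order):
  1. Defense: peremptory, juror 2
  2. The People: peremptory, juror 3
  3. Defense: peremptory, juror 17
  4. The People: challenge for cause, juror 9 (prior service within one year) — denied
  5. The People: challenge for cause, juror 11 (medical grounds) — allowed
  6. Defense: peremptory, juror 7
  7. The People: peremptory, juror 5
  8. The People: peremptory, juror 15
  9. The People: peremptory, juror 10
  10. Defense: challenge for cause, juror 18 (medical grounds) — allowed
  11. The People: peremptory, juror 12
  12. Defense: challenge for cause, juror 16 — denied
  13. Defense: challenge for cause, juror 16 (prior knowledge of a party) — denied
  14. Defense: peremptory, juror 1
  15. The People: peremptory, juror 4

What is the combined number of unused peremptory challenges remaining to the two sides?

The People allotment: 7. Defense allotment: 7 base + 2 multi-party = 9.
The People peremptories used: #3, #5, #15, #10, #12, #4 — 6 (for-cause on #9, #11 don't count).
Defense peremptories used: #2, #17, #7, #1 — 4 (for-cause on #18, #16, #16 don't count).
Remaining: (7 − 6) + (9 − 4) = 6.

6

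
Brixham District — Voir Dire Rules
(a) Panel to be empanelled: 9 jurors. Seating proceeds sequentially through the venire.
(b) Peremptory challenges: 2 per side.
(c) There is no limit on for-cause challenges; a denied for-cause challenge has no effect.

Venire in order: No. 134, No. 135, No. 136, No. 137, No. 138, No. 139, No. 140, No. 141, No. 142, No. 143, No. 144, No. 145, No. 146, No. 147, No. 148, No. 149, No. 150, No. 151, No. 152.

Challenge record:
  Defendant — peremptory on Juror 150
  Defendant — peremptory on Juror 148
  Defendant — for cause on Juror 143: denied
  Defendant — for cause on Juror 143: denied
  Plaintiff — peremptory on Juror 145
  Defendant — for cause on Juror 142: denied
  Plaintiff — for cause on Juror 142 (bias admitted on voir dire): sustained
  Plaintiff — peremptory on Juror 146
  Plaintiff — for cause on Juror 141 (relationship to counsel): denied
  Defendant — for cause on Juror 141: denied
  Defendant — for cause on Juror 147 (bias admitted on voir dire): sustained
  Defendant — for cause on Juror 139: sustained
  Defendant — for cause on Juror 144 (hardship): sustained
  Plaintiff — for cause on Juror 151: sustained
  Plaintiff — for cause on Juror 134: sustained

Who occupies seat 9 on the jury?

152

Removed: #134, #139, #142, #144, #145, #146, #147, #148, #150, #151. (#141, #143 stay — for-cause denied.)
Seating in order: seats 1–9 → #135, #136, #137, #138, #140, #141, #143, #149, #152.
So seat 9 is #152.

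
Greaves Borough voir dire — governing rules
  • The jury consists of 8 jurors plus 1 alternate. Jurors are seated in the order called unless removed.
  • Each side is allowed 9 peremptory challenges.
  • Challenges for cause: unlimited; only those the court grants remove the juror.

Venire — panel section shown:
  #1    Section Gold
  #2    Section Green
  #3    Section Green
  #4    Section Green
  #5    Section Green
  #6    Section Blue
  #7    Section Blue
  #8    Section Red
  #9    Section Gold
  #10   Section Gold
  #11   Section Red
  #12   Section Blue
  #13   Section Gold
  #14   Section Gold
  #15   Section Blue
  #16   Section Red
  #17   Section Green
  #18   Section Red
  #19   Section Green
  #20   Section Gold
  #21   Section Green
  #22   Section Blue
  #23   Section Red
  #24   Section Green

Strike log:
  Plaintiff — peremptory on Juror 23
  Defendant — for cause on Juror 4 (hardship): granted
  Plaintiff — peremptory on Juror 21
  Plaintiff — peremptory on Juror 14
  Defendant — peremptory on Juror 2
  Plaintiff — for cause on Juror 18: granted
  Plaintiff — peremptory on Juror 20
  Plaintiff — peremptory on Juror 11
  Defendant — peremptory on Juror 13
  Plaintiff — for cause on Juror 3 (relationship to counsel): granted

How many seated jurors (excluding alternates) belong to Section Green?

Removed: #2, #3, #4, #11, #13, #14, #18, #20, #21, #23.
Seated jurors 1–8: #1, #5, #6, #7, #8, #9, #10, #12 (alternates #15 not counted).
Of those, in Section Green: #5 → 1.

1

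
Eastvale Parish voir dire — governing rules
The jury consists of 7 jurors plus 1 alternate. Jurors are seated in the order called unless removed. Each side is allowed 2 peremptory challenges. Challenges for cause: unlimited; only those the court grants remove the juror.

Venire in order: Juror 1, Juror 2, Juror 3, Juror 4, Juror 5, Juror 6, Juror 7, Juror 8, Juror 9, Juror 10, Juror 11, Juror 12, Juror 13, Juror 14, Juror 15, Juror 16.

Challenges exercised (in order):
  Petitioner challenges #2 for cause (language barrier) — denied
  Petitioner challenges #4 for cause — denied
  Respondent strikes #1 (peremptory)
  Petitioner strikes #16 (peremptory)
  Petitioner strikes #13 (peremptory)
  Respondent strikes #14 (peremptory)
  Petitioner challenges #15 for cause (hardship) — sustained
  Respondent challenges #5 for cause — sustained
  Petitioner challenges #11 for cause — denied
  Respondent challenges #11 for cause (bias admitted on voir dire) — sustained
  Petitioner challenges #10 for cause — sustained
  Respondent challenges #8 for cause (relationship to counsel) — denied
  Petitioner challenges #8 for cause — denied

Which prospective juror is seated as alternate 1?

12

Removed: #1, #5, #10, #11, #13, #14, #15, #16. (#2, #4, #8 stay — for-cause denied.)
Seating in order: seats 1–7 → #2, #3, #4, #6, #7, #8, #9; alternates → #12.
So alternate 1 is #12.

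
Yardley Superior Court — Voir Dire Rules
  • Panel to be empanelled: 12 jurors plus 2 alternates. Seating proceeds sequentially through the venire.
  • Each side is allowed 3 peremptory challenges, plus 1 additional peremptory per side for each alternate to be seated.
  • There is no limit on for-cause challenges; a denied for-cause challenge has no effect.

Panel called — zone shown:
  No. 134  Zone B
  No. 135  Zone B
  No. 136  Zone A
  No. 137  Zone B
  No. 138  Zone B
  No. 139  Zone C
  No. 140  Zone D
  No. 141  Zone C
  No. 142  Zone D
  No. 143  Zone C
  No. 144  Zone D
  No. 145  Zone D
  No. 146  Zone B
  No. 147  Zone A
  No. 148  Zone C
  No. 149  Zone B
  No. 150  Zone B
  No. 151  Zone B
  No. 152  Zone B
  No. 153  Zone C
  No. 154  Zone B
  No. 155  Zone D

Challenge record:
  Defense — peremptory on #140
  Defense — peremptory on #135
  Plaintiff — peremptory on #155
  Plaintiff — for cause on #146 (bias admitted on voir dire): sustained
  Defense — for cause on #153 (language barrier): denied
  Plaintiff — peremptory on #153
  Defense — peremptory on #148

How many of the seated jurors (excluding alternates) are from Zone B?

Removed: #135, #140, #146, #148, #153, #155.
Seated jurors 1–12: #134, #136, #137, #138, #139, #141, #142, #143, #144, #145, #147, #149 (alternates #150, #151 not counted).
Of those, in Zone B: #134, #137, #138, #149 → 4.

4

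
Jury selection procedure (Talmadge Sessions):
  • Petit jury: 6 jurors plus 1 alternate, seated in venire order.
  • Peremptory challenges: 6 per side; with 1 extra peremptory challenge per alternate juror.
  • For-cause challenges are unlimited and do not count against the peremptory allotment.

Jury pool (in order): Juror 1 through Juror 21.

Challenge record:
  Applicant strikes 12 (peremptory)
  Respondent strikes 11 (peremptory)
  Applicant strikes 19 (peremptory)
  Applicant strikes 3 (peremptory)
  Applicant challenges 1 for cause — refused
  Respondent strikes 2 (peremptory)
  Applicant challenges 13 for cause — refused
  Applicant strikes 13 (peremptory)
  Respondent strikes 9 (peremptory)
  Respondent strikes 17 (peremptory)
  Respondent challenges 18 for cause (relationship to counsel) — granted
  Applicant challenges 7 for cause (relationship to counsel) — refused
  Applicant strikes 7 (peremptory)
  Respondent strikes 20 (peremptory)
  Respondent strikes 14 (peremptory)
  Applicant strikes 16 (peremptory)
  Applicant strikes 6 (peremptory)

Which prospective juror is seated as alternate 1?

21

Removed: #2, #3, #6, #7, #9, #11, #12, #13, #14, #16, #17, #18, #19, #20. (#1 stays — for-cause denied.)
Seating in order: seats 1–6 → #1, #4, #5, #8, #10, #15; alternates → #21.
So alternate 1 is #21.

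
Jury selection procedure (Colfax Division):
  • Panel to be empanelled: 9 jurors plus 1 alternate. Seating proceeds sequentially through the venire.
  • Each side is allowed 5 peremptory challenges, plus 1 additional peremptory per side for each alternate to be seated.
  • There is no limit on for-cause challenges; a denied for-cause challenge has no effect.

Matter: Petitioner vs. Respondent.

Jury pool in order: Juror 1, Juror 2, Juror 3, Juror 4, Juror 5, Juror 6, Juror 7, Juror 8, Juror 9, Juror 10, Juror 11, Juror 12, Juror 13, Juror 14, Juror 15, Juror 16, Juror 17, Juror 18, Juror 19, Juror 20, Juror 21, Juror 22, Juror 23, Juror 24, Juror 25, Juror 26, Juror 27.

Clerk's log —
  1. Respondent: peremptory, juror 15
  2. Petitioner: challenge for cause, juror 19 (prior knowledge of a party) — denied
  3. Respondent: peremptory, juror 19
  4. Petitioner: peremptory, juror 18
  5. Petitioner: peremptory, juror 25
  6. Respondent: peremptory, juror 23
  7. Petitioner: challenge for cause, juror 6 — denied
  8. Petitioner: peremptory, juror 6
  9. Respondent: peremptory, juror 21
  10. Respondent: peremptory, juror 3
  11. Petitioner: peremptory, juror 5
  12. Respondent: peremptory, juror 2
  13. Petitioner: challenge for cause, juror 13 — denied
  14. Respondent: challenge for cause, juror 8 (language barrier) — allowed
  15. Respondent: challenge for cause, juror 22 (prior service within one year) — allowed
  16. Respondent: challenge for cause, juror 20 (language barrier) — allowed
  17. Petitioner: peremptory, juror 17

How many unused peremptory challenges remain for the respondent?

0

Respondent allotment: 5 base + 1 × 1 alternate = 6.
Respondent peremptories used: #15, #19, #23, #21, #3, #2 — 6 (for-cause on #8, #22, #20 don't count).
Remaining: 6 − 6 = 0.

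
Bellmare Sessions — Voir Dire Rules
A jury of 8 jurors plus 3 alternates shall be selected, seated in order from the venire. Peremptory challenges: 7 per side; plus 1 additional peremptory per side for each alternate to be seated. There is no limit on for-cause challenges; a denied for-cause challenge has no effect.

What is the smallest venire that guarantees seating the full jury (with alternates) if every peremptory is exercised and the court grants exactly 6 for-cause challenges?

37

Seats to fill: 8 + 3 alternates = 11.
Peremptories: 7 + 1×3 = 10 per side × 2 sides = 20.
For-cause removals: 6.
Minimum venire: 11 + 20 + 6 = 37.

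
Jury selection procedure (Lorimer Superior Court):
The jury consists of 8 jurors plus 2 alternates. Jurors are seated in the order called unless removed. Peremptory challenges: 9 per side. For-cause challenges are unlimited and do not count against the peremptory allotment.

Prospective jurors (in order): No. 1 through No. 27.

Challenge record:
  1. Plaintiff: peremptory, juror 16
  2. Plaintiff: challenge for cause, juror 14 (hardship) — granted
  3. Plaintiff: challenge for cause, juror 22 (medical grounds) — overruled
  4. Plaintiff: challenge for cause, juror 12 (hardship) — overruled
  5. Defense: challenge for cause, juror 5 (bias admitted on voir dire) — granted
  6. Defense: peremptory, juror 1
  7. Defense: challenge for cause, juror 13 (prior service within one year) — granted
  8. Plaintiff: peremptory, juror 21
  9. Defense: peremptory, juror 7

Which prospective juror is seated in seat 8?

Removed: #1, #5, #7, #13, #14, #16, #21. (#12, #22 stay — for-cause denied.)
Filling seats in venire order through position 8: #2, #3, #4, #6, #8, #9, #10, #11.
So seat 8 is #11.

11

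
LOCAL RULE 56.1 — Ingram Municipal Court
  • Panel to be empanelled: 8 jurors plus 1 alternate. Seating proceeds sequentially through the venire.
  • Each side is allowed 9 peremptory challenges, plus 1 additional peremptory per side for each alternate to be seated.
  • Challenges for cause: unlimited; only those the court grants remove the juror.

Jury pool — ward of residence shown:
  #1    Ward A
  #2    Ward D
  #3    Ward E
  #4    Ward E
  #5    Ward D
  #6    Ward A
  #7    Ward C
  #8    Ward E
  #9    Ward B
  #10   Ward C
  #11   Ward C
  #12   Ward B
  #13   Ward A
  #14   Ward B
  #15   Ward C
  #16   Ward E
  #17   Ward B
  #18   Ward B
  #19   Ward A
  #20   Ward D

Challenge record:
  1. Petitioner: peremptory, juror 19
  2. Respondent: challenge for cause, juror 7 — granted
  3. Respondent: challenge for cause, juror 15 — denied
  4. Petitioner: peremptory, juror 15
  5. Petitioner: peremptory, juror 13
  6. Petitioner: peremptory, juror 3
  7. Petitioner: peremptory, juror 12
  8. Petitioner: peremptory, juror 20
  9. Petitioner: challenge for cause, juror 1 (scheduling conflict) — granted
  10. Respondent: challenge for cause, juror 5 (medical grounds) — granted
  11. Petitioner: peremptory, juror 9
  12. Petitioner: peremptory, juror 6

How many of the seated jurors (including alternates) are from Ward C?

2

Removed: #1, #3, #5, #6, #7, #9, #12, #13, #15, #19, #20.
Seated (9 incl. alternates): #2, #4, #8, #10, #11, #14, #16, #17, #18.
Of those, in Ward C: #10, #11 → 2.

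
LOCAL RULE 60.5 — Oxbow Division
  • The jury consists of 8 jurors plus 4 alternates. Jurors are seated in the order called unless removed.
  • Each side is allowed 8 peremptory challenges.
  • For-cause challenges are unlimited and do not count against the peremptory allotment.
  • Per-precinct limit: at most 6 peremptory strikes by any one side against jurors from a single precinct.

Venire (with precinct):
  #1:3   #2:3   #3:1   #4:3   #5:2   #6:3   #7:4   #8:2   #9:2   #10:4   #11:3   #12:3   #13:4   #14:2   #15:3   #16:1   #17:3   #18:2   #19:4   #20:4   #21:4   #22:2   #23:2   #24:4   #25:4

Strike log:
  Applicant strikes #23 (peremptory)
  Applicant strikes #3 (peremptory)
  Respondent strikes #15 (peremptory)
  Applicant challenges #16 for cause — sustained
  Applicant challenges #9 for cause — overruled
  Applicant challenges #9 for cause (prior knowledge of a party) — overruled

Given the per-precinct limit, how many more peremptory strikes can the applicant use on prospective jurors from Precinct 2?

Applicant peremptories so far: #23, #3 — 2 of 8 used, 6 left overall.
Against Precinct 2: #23 — 1 used; per-precinct cap 6 leaves 5.
Binding limit: min(6, 5) = 5.

5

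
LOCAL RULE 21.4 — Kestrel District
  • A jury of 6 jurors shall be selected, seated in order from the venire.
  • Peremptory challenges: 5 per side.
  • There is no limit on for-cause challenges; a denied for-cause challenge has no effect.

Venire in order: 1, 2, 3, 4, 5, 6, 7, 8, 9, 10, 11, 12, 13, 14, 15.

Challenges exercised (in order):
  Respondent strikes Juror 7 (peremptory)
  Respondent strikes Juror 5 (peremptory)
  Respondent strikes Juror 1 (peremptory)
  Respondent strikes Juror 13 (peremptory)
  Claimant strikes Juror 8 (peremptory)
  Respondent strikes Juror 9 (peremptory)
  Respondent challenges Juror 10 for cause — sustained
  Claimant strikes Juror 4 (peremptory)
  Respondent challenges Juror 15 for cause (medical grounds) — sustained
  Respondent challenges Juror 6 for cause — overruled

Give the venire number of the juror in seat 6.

Removed: #1, #4, #5, #7, #8, #9, #10, #13, #15. (#6 stays — for-cause denied.)
Seating in order: seats 1–6 → #2, #3, #6, #11, #12, #14.
So seat 6 is #14.

14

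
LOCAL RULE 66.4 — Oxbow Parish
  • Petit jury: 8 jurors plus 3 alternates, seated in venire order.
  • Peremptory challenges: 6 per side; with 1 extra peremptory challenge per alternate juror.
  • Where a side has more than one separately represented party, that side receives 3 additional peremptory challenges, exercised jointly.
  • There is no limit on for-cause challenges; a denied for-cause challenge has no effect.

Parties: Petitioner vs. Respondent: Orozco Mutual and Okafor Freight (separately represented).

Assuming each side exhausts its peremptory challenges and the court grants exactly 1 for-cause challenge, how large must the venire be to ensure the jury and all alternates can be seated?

33

Seats to fill: 8 + 3 alternates = 11.
Peremptories — Petitioner: 6 + 1×3 = 9; Respondent: 6 + 1×3 + 3 = 12; total 21.
For-cause removals: 1.
Minimum venire: 11 + 21 + 1 = 33.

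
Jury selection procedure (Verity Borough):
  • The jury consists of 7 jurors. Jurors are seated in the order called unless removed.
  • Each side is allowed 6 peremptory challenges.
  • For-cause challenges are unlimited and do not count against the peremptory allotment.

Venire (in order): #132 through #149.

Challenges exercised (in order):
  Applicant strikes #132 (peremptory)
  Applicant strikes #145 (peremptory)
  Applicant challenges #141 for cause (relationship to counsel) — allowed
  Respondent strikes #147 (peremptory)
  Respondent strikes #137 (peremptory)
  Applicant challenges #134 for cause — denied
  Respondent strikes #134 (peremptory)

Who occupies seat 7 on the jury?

Removed: #132, #134, #137, #141, #145, #147.
Seating in order: seats 1–7 → #133, #135, #136, #138, #139, #140, #142.
So seat 7 is #142.

142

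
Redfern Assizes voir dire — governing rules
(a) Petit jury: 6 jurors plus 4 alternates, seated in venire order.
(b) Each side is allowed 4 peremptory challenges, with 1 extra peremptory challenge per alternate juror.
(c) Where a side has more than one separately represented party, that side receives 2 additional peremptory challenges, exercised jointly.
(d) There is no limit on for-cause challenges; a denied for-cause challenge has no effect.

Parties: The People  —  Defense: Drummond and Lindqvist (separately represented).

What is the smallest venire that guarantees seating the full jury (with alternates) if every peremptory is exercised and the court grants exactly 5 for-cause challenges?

33

Seats to fill: 6 + 4 alternates = 10.
Peremptories — The People: 4 + 1×4 = 8; Defense: 4 + 1×4 + 2 = 10; total 18.
For-cause removals: 5.
Minimum venire: 10 + 18 + 5 = 33.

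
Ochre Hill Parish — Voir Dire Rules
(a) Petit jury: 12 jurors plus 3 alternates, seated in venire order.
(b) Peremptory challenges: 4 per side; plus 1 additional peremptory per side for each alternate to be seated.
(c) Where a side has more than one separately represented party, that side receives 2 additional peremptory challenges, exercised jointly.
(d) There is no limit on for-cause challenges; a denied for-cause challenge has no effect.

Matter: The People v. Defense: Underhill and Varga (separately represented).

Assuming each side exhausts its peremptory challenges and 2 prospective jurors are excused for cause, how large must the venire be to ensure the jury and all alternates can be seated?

33

Seats to fill: 12 + 3 alternates = 15.
Peremptories — The People: 4 + 1×3 = 7; Defense: 4 + 1×3 + 2 = 9; total 16.
For-cause removals: 2.
Minimum venire: 15 + 16 + 2 = 33.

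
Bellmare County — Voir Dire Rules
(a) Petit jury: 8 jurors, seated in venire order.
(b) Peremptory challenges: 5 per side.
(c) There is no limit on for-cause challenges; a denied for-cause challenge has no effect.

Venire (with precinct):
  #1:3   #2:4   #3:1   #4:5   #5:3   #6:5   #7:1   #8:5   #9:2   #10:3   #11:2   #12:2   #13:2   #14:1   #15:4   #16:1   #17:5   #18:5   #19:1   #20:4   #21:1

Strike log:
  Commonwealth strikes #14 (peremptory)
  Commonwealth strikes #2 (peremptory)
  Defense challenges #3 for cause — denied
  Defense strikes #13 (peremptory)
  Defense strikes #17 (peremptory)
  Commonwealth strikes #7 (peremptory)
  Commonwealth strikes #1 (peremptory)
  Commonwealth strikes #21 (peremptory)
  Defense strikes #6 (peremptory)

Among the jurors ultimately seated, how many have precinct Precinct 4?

0

Removed: #1, #2, #6, #7, #13, #14, #17, #21.
Seated jurors 1–8: #3, #4, #5, #8, #9, #10, #11, #12.
None of those are in Precinct 4 → 0.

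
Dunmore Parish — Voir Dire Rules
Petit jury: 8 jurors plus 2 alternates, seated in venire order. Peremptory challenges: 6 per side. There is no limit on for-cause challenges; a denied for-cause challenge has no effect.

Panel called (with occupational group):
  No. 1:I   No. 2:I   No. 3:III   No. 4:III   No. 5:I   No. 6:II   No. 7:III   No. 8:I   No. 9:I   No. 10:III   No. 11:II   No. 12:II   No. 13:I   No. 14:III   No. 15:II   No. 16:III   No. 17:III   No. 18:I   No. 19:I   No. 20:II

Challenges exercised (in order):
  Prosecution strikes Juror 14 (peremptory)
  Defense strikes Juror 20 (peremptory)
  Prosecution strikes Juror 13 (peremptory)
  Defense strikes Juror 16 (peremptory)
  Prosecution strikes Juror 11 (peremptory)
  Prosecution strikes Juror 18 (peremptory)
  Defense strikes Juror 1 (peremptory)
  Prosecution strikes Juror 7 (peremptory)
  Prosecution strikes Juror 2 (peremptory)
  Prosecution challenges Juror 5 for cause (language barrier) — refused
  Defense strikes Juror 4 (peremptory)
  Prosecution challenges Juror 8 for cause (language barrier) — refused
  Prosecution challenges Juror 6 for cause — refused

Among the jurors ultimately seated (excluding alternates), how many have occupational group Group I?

3

Removed: #1, #2, #4, #7, #11, #13, #14, #16, #18, #20.
Seated jurors 1–8: #3, #5, #6, #8, #9, #10, #12, #15 (alternates #17, #19 not counted).
Of those, in Group I: #5, #8, #9 → 3.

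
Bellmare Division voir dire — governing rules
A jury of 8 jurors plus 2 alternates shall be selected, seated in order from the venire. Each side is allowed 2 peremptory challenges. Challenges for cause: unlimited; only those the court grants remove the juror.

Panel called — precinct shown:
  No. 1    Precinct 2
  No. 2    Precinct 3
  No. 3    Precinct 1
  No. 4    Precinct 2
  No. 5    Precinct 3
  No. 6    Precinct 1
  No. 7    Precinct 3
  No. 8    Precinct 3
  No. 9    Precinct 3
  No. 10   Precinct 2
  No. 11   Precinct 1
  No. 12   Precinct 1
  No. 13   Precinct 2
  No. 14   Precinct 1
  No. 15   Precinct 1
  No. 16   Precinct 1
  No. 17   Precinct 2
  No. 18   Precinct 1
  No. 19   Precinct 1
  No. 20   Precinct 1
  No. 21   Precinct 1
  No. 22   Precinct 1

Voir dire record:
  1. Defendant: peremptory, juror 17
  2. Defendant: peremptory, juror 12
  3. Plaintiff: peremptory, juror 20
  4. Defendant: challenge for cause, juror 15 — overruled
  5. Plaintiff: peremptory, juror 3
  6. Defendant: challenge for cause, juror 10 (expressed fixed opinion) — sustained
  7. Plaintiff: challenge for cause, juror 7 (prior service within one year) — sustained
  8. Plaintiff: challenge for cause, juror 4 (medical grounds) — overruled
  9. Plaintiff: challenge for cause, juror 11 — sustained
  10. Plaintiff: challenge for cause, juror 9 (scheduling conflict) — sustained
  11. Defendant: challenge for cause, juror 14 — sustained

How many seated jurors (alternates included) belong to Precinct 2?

Removed: #3, #7, #9, #10, #11, #12, #14, #17, #20.
Seated (10 incl. alternates): #1, #2, #4, #5, #6, #8, #13, #15, #16, #18.
Of those, in Precinct 2: #1, #4, #13 → 3.

3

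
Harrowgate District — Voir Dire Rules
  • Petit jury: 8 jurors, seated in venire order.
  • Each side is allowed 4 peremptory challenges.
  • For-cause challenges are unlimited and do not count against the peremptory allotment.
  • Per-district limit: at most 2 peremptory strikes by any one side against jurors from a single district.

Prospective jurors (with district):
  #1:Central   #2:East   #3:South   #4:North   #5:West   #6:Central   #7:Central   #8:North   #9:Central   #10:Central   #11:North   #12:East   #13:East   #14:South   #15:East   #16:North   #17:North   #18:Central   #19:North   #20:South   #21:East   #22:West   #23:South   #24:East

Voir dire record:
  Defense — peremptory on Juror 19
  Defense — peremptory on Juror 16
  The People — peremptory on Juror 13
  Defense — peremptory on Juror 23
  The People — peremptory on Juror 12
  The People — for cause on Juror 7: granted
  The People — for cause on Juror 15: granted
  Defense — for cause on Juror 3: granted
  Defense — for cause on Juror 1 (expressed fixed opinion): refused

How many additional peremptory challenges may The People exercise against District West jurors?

The People peremptories so far: #13, #12 — 2 of 4 used, 2 left overall.
Against District West: none yet — per-district cap 2 leaves 2.
Binding limit: min(2, 2) = 2.

2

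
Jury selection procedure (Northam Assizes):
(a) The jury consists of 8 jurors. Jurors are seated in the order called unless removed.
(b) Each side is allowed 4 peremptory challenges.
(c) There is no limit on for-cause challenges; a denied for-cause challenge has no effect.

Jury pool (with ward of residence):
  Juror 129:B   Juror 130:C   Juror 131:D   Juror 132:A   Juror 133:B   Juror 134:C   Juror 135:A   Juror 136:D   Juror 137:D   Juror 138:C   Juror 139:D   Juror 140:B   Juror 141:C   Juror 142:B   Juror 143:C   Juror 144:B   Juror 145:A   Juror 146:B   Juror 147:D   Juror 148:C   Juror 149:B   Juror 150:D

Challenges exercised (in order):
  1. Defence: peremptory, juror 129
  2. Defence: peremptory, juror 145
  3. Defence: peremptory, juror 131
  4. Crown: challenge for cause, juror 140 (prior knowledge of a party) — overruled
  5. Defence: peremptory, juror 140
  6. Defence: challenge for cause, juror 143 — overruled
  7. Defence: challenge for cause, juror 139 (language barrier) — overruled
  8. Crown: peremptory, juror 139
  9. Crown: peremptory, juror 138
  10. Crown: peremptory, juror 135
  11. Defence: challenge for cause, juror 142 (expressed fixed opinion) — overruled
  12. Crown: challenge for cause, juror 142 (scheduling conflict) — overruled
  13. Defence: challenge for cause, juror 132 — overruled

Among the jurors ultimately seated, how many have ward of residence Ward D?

Removed: #129, #131, #135, #138, #139, #140, #145.
Seated jurors 1–8: #130, #132, #133, #134, #136, #137, #141, #142.
Of those, in Ward D: #136, #137 → 2.

2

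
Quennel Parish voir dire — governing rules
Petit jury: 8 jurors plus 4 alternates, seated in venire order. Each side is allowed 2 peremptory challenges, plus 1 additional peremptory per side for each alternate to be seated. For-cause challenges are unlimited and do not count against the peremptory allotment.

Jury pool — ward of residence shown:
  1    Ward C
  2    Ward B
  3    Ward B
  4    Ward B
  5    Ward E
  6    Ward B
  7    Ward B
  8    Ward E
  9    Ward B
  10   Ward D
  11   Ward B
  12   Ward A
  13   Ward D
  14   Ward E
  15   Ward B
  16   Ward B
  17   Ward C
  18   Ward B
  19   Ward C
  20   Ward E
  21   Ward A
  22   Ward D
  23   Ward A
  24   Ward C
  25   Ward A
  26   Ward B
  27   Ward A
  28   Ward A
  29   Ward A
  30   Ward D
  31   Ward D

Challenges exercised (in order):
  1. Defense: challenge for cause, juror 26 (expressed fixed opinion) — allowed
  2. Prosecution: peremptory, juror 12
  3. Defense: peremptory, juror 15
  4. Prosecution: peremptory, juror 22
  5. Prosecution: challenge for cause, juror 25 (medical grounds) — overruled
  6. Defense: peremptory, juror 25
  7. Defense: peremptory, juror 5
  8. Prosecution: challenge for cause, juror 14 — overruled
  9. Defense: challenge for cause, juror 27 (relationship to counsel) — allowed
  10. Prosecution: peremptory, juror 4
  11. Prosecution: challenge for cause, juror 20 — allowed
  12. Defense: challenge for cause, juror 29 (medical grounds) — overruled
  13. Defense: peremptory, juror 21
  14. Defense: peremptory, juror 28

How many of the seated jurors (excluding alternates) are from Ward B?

Removed: #4, #5, #12, #15, #20, #21, #22, #25, #26, #27, #28.
Seated jurors 1–8: #1, #2, #3, #6, #7, #8, #9, #10 (alternates #11, #13, #14, #16 not counted).
Of those, in Ward B: #2, #3, #6, #7, #9 → 5.

5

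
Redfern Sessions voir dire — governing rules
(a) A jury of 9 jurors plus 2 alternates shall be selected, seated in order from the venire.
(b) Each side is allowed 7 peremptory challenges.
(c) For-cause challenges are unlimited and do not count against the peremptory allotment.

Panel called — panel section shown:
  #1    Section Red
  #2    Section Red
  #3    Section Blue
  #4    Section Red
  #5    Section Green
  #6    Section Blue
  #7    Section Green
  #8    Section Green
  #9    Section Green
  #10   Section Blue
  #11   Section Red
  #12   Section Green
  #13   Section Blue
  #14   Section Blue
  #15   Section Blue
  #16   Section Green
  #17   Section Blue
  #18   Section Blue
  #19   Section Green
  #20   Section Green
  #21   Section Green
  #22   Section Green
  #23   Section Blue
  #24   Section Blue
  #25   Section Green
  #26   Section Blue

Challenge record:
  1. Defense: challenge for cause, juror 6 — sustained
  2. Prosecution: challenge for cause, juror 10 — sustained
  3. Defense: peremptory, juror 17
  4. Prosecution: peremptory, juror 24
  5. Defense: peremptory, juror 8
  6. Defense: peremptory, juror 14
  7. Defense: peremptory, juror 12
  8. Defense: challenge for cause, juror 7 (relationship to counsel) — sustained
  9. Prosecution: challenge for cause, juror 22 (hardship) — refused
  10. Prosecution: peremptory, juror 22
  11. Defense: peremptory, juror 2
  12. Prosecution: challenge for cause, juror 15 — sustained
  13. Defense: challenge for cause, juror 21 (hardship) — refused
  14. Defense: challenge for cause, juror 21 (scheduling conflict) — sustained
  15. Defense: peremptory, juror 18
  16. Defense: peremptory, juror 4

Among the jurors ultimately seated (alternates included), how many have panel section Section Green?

6

Removed: #2, #4, #6, #7, #8, #10, #12, #14, #15, #17, #18, #21, #22, #24.
Seated (11 incl. alternates): #1, #3, #5, #9, #11, #13, #16, #19, #20, #23, #25.
Of those, in Section Green: #5, #9, #16, #19, #20, #25 → 6.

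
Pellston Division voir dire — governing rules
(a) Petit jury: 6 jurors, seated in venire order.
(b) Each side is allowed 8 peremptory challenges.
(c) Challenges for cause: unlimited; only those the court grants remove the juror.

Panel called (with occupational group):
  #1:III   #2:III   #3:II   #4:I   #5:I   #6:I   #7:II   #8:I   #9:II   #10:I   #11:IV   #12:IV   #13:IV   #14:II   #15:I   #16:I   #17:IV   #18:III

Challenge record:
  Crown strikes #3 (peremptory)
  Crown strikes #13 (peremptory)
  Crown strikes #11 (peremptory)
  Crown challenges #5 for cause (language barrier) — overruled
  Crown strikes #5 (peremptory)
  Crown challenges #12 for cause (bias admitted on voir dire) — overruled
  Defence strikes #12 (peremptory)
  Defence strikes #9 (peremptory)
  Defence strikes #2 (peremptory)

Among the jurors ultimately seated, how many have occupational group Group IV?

0

Removed: #2, #3, #5, #9, #11, #12, #13.
Seated jurors 1–6: #1, #4, #6, #7, #8, #10.
None of those are in Group IV → 0.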